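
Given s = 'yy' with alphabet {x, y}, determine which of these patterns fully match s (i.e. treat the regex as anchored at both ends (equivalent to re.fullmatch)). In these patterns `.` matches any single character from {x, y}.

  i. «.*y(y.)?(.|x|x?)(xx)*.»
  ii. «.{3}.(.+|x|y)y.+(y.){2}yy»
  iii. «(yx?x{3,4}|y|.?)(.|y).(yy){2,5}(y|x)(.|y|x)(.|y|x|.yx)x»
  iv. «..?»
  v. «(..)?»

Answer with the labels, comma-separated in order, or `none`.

i, iv, v

i → match
ii → no match
iii → no match — must end with 'x'
iv → match
v → match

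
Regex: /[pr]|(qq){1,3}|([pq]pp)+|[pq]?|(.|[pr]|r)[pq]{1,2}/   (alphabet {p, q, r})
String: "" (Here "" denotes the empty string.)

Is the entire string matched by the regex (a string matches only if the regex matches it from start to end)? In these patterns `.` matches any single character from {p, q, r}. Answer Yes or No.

Yes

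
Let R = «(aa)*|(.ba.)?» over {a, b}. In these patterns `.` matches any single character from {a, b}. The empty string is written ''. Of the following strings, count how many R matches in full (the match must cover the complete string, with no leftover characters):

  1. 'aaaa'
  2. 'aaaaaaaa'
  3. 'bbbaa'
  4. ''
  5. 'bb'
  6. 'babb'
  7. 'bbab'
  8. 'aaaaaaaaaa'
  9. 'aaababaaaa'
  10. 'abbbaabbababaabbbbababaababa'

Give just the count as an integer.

1. 'aaaa' → match
2. 'aaaaaaaa' → match
3. 'bbbaa' → no match
4. '' → match
5. 'bb' → no match
6. 'babb' → no match
7. 'bbab' → match
8. 'aaaaaaaaaa' → match
9. 'aaababaaaa' → no match
10 → no match
Total matched: 5

5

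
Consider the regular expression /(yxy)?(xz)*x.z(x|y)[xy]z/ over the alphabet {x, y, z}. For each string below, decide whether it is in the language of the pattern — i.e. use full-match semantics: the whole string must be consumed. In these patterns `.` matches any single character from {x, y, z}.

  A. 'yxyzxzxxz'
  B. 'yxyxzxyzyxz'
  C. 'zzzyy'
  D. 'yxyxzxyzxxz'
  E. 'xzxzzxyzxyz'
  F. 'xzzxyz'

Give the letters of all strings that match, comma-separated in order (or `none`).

A → no match
B → match
C → no match — must end with 'z'
D → match
E → no match
F → match

B, D, F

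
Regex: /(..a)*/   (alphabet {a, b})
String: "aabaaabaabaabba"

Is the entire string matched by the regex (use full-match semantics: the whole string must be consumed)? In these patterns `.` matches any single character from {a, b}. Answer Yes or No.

No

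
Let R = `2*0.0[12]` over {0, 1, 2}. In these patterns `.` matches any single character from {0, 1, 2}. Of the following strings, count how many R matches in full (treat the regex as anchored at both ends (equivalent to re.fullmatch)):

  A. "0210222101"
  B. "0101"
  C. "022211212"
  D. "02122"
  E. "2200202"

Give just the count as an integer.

A → no match
B → match
C → no match
D → no match
E → no match
Total matched: 1

1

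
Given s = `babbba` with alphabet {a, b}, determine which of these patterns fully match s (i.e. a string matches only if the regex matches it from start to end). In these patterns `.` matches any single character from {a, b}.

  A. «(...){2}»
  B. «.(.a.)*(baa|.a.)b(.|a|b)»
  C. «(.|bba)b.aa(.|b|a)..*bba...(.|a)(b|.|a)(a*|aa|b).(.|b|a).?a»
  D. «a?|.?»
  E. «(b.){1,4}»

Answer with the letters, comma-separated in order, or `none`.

A, E

A → match
B → no match
C → no match
D → no match
E → match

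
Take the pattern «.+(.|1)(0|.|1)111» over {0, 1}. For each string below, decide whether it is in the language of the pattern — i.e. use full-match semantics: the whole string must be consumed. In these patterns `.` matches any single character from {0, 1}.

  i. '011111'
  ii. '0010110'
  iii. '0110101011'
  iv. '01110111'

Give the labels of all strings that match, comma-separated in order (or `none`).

i → match
ii → no match — must end with '111'
iii → no match — must end with '111'
iv → match

i, iv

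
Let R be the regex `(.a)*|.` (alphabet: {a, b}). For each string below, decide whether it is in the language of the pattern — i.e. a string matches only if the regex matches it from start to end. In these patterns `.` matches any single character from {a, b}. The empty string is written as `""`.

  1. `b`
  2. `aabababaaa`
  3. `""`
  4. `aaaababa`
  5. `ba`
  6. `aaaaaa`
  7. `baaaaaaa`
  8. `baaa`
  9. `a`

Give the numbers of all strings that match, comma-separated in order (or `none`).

1, 2, 3, 4, 5, 6, 7, 8, 9

1. `b` → match
2. `aabababaaa` → match
3. `""` → match
4. `aaaababa` → match
5. `ba` → match
6. `aaaaaa` → match
7. `baaaaaaa` → match
8. `baaa` → match
9. `a` → match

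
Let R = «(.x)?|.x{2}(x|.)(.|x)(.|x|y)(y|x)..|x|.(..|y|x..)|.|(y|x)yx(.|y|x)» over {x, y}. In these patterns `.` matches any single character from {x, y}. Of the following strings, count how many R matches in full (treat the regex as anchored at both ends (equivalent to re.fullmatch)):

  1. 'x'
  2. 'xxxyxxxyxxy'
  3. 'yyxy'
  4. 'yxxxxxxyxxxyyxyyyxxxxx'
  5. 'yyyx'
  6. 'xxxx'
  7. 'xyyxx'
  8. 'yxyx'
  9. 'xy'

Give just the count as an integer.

1. 'x' → match
2. 'xxxyxxxyxxy' → no match
3. 'yyxy' → match
4 → no match
5. 'yyyx' → no match
6. 'xxxx' → match
7. 'xyyxx' → no match
8. 'yxyx' → match
9. 'xy' → match
Total matched: 5

5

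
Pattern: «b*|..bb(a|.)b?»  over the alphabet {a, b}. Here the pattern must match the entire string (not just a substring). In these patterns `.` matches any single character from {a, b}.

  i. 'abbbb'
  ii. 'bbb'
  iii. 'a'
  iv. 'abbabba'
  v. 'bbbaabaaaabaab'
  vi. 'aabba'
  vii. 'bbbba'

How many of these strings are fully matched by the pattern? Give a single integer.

4

i. 'abbbb' → match
ii. 'bbb' → match
iii. 'a' → no match
iv. 'abbabba' → no match
v → no match
vi. 'aabba' → match
vii. 'bbbba' → match
Total matched: 4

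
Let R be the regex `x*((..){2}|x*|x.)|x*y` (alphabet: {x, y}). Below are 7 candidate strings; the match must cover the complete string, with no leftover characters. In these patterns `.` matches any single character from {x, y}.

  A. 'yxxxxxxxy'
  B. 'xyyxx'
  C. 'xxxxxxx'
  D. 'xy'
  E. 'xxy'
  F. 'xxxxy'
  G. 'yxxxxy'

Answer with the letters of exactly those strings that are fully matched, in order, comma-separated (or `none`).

B, C, D, E, F

A → no match
B → match
C → match
D → match
E → match
F → match
G → no match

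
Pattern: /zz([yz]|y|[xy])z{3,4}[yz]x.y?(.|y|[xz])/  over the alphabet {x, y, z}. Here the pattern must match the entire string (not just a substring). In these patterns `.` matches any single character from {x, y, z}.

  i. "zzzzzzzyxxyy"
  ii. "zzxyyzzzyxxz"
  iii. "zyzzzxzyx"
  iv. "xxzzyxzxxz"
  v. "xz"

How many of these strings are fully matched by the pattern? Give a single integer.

i → match
ii → no match
iii → no match — must start with "zz"
iv → no match — must start with "zz"
v → no match — must start with "zz"
Total matched: 1

1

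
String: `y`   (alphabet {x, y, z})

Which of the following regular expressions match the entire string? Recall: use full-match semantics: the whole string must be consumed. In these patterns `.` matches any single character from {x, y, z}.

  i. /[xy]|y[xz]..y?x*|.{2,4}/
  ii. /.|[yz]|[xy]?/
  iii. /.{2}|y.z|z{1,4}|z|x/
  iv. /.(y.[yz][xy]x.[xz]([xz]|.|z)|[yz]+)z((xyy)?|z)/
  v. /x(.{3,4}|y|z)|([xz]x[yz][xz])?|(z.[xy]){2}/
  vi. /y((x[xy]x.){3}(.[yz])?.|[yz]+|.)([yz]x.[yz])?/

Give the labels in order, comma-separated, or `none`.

i → match
ii → match
iii → no match
iv → no match
v → no match
vi → no match

i, ii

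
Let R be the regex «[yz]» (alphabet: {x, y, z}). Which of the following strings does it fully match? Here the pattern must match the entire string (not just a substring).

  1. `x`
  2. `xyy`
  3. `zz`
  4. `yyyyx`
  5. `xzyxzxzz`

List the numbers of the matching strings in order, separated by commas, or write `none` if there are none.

1 → no match
2 → no match
3 → no match
4 → no match
5 → no match

none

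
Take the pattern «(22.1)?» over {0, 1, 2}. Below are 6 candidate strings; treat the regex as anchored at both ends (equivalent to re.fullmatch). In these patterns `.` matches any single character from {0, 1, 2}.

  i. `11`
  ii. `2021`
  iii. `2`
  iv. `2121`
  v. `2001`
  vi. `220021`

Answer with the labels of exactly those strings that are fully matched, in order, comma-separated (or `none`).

none

i. `11` → no match
ii. `2021` → no match
iii. `2` → no match
iv. `2121` → no match
v. `2001` → no match
vi. `220021` → no match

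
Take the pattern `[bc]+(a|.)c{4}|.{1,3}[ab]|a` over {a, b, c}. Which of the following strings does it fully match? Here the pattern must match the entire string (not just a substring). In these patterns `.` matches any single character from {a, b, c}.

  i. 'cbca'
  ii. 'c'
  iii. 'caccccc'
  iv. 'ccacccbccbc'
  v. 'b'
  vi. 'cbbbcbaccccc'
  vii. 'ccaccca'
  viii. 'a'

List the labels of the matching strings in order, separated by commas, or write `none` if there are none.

i, viii

i → match
ii → no match
iii → no match
iv → no match
v → no match
vi → no match
vii → no match
viii → match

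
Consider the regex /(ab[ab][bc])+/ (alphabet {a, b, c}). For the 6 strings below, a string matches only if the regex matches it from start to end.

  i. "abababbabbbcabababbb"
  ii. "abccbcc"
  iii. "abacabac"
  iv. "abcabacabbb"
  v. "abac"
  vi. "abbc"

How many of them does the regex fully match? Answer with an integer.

3

i → no match
ii → no match
iii → match
iv → no match
v → match
vi → match
Total matched: 3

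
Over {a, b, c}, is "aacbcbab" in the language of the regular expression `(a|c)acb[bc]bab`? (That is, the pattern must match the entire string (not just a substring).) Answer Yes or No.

Yes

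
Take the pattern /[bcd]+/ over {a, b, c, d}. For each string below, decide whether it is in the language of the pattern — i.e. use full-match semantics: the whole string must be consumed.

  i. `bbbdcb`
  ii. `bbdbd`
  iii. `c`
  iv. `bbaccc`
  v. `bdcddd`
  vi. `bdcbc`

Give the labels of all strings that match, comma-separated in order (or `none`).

i → match
ii → match
iii → match
iv → no match
v → match
vi → match

i, ii, iii, v, vi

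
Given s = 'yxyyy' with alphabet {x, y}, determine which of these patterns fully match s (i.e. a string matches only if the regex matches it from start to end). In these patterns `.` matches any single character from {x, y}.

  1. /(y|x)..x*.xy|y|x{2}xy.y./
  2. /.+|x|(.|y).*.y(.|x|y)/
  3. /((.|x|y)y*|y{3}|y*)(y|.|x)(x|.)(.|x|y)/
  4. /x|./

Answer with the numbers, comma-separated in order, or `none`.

2

1 → no match
2 → match
3 → no match
4 → no match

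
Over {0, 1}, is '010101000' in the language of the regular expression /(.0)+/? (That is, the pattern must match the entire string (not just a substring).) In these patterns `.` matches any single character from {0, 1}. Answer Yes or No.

No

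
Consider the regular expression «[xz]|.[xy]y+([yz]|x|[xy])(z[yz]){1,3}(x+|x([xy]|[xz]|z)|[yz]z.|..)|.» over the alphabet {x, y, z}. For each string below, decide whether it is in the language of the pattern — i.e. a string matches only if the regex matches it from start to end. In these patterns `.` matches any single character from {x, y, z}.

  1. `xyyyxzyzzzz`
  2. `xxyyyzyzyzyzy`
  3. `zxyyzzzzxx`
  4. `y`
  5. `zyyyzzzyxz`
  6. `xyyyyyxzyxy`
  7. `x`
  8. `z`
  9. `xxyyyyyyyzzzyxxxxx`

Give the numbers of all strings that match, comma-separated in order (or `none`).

1, 2, 3, 4, 5, 6, 7, 8, 9

1. `xyyyxzyzzzz` → match
2 → match
3. `zxyyzzzzxx` → match
4. `y` → match
5. `zyyyzzzyxz` → match
6. `xyyyyyxzyxy` → match
7. `x` → match
8. `z` → match
9 → match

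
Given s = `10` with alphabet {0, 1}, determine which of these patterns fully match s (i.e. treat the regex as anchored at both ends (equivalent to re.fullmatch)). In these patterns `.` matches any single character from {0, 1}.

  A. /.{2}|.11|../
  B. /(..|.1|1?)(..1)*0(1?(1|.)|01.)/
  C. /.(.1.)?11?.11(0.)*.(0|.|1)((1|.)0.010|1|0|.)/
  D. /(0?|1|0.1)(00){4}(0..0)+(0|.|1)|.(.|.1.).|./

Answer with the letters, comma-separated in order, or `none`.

A → match
B → no match
C → no match
D → no match

A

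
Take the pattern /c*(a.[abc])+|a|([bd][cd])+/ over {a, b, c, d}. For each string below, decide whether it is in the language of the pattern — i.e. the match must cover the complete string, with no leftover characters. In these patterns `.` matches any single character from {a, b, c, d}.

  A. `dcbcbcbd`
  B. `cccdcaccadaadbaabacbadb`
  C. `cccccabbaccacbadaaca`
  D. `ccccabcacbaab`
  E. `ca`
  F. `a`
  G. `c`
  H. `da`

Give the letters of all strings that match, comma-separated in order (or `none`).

A, C, D, F

A. `dcbcbcbd` → match
B → no match
C → match
D → match
E. `ca` → no match
F. `a` → match
G. `c` → no match
H. `da` → no match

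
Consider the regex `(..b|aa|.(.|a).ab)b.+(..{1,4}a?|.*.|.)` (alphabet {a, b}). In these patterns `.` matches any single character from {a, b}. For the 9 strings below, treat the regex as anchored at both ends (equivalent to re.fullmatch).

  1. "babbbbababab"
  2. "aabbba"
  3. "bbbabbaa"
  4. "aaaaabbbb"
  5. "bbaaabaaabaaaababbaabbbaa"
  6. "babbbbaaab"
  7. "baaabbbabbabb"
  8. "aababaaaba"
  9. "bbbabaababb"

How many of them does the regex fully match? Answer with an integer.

1 → match
2 → match
3 → match
4 → no match
5 → no match
6 → match
7 → match
8 → match
9 → no match
Total matched: 6

6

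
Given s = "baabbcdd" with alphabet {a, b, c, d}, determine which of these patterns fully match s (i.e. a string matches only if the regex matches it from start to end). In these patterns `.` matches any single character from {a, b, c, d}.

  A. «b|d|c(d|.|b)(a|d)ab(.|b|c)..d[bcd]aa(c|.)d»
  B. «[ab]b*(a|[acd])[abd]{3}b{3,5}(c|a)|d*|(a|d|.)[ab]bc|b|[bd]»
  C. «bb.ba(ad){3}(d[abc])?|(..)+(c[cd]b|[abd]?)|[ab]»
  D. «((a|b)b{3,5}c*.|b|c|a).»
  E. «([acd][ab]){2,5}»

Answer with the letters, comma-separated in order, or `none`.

A → no match
B → no match
C → match
D → no match
E → no match

C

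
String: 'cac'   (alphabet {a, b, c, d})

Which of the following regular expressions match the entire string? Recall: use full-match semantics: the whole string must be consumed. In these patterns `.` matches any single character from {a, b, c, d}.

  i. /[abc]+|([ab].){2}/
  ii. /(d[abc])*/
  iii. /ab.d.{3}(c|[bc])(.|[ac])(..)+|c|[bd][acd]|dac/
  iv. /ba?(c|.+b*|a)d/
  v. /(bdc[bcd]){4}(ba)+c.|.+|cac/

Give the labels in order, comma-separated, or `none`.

i → match
ii → no match
iii → no match
iv → no match — must start with 'b'
v → match

i, v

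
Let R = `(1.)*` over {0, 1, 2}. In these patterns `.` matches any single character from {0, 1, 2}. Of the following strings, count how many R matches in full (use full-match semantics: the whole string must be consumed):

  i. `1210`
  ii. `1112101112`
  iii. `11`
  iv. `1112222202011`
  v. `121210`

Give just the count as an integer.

4

i → match
ii → match
iii → match
iv → no match
v → match
Total matched: 4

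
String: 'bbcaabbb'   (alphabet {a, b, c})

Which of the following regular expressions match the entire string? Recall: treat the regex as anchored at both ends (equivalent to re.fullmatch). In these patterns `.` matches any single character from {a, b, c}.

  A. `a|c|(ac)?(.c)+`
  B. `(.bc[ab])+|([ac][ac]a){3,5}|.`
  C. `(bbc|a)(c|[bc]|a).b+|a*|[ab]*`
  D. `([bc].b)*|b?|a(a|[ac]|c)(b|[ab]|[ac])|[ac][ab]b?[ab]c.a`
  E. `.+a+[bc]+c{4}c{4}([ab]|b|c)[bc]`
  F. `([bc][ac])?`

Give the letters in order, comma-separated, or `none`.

C

A → no match
B → no match
C → match
D → no match
E → no match
F → no match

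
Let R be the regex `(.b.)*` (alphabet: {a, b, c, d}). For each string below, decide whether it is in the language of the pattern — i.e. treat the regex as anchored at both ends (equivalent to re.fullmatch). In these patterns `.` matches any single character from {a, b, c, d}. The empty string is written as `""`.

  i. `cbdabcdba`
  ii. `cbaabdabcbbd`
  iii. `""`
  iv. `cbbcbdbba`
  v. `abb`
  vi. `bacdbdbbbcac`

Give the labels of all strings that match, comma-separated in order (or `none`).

i → match
ii → match
iii → match
iv → match
v → match
vi → no match

i, ii, iii, iv, v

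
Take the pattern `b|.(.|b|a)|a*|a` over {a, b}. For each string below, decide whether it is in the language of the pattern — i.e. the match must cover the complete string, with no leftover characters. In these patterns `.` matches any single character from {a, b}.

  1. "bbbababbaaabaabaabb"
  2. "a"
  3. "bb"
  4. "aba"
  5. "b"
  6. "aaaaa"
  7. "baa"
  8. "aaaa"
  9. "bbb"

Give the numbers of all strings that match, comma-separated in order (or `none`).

1 → no match
2. "a" → match
3. "bb" → match
4. "aba" → no match
5. "b" → match
6. "aaaaa" → match
7. "baa" → no match
8. "aaaa" → match
9. "bbb" → no match

2, 3, 5, 6, 8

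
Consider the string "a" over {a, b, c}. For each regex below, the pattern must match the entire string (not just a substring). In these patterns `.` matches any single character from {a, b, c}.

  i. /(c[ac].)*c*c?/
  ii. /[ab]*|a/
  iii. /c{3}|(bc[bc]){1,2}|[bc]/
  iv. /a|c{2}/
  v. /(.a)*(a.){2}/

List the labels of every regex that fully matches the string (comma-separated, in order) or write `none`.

ii, iv

i → no match
ii → match
iii → no match
iv → match
v → no match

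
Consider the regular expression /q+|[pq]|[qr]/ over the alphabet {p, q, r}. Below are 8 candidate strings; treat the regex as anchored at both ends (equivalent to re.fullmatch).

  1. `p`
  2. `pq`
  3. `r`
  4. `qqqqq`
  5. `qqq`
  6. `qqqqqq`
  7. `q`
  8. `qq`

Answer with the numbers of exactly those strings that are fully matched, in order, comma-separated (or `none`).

1 → match
2 → no match
3 → match
4 → match
5 → match
6 → match
7 → match
8 → match

1, 3, 4, 5, 6, 7, 8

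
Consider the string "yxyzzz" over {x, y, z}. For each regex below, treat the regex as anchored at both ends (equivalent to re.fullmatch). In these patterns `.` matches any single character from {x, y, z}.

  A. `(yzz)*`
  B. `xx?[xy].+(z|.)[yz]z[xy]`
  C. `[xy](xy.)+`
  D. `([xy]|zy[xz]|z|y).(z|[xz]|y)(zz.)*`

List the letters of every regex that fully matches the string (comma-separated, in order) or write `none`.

D

A → no match
B → no match — must start with "x"
C → no match
D → match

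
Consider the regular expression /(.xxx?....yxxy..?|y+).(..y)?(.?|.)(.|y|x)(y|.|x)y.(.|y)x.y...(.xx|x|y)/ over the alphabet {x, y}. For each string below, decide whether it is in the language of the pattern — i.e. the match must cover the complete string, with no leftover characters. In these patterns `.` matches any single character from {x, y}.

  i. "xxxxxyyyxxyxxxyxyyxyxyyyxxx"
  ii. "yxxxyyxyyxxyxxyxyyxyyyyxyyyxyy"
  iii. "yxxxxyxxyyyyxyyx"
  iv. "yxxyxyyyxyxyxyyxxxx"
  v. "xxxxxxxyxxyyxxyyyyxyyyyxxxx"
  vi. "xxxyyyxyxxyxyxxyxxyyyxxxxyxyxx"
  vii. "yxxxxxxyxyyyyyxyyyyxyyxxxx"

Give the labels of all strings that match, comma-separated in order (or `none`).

i, ii, v

i → match
ii → match
iii → no match
iv → no match
v → match
vi → no match
vii → no match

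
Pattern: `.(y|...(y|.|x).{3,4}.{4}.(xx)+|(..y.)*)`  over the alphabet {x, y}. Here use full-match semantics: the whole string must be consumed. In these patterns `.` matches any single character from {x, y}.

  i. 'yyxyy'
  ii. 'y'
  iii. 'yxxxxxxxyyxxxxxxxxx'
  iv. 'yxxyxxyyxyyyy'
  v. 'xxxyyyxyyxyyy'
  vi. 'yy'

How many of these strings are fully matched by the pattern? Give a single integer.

i → match
ii → match
iii → match
iv → match
v → match
vi → match
Total matched: 6

6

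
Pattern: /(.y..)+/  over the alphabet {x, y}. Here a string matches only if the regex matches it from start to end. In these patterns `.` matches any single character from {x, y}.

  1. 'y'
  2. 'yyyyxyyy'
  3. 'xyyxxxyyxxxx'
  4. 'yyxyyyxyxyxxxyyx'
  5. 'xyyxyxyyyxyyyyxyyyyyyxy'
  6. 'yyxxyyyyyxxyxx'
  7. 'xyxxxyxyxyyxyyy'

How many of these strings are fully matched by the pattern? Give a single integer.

1. 'y' → no match
2. 'yyyyxyyy' → match
3. 'xyyxxxyyxxxx' → no match
4 → match
5 → no match
6 → no match
7 → no match
Total matched: 2

2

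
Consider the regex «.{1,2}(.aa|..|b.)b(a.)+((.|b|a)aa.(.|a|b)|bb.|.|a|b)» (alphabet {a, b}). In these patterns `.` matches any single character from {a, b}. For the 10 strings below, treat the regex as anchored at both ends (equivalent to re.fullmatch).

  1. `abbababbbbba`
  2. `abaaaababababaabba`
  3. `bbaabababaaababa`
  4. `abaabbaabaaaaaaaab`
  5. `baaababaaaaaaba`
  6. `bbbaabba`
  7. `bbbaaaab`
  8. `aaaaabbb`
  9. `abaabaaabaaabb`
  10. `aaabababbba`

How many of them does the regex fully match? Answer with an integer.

1 → no match
2 → no match
3 → match
4 → no match
5 → no match
6 → no match
7 → no match
8 → no match
9 → match
10 → match
Total matched: 3

3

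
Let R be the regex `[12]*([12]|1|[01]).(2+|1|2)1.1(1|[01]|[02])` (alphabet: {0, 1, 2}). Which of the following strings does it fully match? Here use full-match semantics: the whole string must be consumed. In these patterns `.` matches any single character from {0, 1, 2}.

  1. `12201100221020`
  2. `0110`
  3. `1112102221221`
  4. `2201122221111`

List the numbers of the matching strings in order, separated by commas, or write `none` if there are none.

none

1 → no match
2 → no match
3 → no match
4 → no match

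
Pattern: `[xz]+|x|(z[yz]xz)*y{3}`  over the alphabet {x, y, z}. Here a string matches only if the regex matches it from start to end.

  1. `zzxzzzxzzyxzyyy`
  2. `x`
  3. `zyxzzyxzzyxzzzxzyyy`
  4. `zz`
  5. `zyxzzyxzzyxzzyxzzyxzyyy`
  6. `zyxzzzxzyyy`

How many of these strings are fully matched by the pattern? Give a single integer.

1 → match
2 → match
3 → match
4 → match
5 → match
6 → match
Total matched: 6

6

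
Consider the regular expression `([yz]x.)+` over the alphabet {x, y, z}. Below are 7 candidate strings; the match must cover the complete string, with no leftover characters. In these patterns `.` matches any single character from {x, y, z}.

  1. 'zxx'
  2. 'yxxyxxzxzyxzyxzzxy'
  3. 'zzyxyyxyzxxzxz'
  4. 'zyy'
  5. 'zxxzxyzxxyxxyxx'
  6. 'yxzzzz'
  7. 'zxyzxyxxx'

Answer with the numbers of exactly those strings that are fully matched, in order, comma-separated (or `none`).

1 → match
2 → match
3 → no match
4 → no match
5 → match
6 → no match
7 → no match

1, 2, 5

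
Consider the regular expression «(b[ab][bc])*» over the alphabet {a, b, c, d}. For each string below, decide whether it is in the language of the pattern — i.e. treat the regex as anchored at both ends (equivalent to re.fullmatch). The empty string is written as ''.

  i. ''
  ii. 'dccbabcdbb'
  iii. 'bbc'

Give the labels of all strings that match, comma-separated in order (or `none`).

i → match
ii → no match
iii → match

i, iii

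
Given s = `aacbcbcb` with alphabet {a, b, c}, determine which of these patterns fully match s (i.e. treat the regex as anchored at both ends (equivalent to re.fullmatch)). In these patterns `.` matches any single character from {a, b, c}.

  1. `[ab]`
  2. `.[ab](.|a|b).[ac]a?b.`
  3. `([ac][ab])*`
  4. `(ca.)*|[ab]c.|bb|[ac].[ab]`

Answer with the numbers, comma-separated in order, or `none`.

1 → no match
2 → no match
3 → match
4 → no match

3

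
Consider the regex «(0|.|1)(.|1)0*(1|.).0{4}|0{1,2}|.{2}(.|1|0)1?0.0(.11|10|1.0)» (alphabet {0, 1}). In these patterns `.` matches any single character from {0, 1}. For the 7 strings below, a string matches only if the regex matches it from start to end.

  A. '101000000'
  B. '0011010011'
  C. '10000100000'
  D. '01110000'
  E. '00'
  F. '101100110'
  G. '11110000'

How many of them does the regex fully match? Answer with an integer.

5

A. '101000000' → no match
B. '0011010011' → match
C. '10000100000' → match
D. '01110000' → match
E. '00' → match
F. '101100110' → no match
G. '11110000' → match
Total matched: 5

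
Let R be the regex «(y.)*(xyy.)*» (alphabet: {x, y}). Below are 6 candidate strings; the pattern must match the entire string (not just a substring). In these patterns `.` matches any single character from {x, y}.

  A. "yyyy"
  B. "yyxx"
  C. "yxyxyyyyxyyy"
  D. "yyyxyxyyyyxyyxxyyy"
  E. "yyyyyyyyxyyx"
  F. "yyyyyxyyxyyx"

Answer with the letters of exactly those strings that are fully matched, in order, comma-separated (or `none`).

A, C, D, E, F

A → match
B → no match
C → match
D → match
E → match
F → match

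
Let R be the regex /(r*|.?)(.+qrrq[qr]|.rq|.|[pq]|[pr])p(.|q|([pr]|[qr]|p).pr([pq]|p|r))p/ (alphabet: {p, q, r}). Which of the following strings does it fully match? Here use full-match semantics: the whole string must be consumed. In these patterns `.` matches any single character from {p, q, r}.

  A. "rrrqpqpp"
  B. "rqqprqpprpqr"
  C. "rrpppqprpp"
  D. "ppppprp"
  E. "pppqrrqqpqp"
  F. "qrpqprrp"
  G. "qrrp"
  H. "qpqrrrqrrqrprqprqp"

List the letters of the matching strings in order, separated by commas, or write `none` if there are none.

C, E, H

A. "rrrqpqpp" → no match
B. "rqqprqpprpqr" → no match — must end with "p"
C. "rrpppqprpp" → match
D. "ppppprp" → no match
E. "pppqrrqqpqp" → match
F. "qrpqprrp" → no match
G. "qrrp" → no match
H → match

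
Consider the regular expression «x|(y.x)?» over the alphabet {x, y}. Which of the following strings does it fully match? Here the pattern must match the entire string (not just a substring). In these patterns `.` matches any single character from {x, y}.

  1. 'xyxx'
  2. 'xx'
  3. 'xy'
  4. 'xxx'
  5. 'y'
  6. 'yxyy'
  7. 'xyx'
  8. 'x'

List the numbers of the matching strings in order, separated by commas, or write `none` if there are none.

1 → no match
2 → no match
3 → no match
4 → no match
5 → no match
6 → no match
7 → no match
8 → match

8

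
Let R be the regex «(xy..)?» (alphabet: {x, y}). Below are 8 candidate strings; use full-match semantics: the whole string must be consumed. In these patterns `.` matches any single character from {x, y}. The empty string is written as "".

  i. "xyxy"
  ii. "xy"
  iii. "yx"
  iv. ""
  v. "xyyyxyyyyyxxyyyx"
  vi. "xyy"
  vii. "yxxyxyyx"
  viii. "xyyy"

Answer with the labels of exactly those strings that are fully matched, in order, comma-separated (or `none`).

i. "xyxy" → match
ii. "xy" → no match
iii. "yx" → no match
iv. "" → match
v → no match
vi. "xyy" → no match
vii. "yxxyxyyx" → no match
viii. "xyyy" → match

i, iv, viii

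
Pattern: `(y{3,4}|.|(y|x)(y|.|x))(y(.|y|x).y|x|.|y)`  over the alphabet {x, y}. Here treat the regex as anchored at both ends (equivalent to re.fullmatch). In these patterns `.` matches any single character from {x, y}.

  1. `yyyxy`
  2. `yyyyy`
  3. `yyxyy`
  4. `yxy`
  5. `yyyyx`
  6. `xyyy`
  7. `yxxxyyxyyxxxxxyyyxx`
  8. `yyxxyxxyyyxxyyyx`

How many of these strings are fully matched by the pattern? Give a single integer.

5

1. `yyyxy` → match
2. `yyyyy` → match
3. `yyxyy` → match
4. `yxy` → match
5. `yyyyx` → match
6. `xyyy` → no match
7 → no match
8 → no match
Total matched: 5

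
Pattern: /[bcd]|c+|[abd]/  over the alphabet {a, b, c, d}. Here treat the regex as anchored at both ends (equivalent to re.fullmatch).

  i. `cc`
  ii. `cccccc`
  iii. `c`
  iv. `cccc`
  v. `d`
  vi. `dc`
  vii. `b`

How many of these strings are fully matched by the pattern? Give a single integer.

6

i → match
ii → match
iii → match
iv → match
v → match
vi → no match
vii → match
Total matched: 6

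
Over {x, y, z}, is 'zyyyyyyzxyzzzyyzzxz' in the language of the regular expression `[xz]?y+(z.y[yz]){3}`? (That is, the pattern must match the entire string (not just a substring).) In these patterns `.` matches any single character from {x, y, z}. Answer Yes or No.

No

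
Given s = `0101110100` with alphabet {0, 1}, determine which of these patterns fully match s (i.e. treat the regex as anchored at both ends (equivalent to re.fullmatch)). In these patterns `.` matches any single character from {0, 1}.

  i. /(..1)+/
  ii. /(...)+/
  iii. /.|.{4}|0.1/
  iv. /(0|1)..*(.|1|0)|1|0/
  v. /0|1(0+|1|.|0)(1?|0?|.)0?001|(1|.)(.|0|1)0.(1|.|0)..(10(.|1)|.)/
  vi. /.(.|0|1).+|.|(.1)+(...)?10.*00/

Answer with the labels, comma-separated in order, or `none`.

iv, v, vi

i → no match — must end with `1`
ii → no match
iii → no match
iv → match
v → match
vi → match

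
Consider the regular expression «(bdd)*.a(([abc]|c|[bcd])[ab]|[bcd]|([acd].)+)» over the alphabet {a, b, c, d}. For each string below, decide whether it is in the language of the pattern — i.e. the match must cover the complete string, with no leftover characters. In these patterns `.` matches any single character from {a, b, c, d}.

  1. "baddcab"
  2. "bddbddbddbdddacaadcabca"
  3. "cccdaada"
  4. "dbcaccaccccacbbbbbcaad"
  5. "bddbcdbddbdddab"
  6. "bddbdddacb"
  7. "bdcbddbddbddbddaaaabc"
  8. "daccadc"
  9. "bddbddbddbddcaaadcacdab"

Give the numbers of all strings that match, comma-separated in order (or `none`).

6

1 → no match
2 → no match
3 → no match
4 → no match
5 → no match
6 → match
7 → no match
8 → no match
9 → no match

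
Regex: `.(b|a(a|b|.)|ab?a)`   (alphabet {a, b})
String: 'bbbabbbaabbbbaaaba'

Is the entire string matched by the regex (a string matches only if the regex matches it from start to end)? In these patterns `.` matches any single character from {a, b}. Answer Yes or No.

No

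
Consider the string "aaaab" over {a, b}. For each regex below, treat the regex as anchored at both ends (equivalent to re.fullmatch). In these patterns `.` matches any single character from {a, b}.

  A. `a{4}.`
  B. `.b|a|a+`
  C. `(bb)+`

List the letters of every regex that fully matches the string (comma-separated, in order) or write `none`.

A

A → match
B → no match
C → no match — must start with "bb"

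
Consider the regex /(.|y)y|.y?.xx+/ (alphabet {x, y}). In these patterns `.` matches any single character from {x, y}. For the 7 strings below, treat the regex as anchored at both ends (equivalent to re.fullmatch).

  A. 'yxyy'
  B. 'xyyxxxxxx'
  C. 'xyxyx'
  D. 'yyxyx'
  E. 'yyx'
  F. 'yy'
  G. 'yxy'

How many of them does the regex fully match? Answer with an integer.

A. 'yxyy' → no match
B. 'xyyxxxxxx' → match
C. 'xyxyx' → no match
D. 'yyxyx' → no match
E. 'yyx' → no match
F. 'yy' → match
G. 'yxy' → no match
Total matched: 2

2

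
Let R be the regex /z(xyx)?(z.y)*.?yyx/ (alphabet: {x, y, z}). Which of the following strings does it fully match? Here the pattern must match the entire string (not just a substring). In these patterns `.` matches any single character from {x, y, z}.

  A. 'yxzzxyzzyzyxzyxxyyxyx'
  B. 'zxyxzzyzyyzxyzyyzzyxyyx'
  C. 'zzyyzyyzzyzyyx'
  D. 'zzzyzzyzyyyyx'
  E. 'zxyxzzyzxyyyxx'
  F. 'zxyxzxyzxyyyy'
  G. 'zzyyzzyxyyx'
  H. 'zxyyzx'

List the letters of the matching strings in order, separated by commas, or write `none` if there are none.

B, C, D, G

A → no match — must start with 'z'
B → match
C → match
D → match
E → no match — must end with 'yyx'
F → no match — must end with 'yyx'
G → match
H → no match — must end with 'yyx'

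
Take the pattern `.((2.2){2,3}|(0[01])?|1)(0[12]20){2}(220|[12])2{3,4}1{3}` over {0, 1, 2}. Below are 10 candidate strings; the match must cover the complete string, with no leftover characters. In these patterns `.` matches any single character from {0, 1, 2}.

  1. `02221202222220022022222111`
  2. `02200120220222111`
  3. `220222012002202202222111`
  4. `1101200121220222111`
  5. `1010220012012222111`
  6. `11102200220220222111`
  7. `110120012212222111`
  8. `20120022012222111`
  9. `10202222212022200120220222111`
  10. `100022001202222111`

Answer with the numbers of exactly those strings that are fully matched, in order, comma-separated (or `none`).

5, 8, 10

1 → no match
2 → no match
3 → no match
4 → no match
5 → match
6 → no match
7 → no match
8 → match
9 → no match
10 → match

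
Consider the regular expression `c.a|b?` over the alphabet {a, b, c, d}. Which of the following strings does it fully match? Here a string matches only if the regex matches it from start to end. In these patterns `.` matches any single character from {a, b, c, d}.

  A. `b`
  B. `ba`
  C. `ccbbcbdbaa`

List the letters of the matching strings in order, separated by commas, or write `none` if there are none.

A. `b` → match
B. `ba` → no match
C. `ccbbcbdbaa` → no match

A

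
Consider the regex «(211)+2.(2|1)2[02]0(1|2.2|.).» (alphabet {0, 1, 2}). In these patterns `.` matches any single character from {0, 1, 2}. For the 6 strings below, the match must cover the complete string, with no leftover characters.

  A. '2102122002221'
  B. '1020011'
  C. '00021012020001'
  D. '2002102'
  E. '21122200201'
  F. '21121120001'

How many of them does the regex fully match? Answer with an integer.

A → no match — must start with '211'
B → no match — must start with '211'
C → no match — must start with '211'
D → no match — must start with '211'
E → no match
F → match
Total matched: 1

1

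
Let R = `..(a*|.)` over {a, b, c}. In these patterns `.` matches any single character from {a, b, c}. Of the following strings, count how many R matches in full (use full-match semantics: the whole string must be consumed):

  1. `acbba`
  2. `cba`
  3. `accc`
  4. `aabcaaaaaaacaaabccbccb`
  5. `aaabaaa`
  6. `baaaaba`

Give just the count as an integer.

1 → no match
2 → match
3 → no match
4 → no match
5 → no match
6 → no match
Total matched: 1

1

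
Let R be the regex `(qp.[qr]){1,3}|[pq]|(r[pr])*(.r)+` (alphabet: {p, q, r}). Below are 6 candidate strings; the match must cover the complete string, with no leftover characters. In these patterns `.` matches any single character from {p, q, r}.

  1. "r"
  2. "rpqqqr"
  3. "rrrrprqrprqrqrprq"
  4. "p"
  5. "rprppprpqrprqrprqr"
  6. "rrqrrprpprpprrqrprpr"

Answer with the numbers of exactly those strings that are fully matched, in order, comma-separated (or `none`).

4

1 → no match
2 → no match
3 → no match
4 → match
5 → no match
6 → no match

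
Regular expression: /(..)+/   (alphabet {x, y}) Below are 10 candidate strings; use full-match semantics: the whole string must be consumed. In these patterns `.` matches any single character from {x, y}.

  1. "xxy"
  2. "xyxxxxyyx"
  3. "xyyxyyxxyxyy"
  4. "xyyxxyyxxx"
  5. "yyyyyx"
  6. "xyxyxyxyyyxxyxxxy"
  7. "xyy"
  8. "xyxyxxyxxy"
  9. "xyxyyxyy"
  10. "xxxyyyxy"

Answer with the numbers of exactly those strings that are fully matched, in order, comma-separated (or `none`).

3, 4, 5, 8, 9, 10

1 → no match
2 → no match
3 → match
4 → match
5 → match
6 → no match
7 → no match
8 → match
9 → match
10 → match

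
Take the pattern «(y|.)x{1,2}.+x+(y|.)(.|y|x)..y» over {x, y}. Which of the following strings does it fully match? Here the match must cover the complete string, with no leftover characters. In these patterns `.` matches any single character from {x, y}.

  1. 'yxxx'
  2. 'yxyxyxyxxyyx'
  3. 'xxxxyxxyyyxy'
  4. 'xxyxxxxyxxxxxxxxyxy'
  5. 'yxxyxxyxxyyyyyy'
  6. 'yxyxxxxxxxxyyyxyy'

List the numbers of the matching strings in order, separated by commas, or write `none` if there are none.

3, 4

1. 'yxxx' → no match — must end with 'y'
2. 'yxyxyxyxxyyx' → no match — must end with 'y'
3. 'xxxxyxxyyyxy' → match
4 → match
5 → no match
6 → no match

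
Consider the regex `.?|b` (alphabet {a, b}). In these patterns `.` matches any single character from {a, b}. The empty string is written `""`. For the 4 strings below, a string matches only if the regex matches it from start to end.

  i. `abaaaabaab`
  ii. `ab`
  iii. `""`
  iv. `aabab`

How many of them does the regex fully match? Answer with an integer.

i. `abaaaabaab` → no match
ii. `ab` → no match
iii. `""` → match
iv. `aabab` → no match
Total matched: 1

1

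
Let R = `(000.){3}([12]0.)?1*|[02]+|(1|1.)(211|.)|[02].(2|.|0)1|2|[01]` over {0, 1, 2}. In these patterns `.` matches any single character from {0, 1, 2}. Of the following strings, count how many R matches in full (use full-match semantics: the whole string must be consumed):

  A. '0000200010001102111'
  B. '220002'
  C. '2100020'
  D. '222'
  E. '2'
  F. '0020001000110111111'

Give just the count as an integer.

3

A → no match
B. '220002' → match
C. '2100020' → no match
D. '222' → match
E. '2' → match
F → no match
Total matched: 3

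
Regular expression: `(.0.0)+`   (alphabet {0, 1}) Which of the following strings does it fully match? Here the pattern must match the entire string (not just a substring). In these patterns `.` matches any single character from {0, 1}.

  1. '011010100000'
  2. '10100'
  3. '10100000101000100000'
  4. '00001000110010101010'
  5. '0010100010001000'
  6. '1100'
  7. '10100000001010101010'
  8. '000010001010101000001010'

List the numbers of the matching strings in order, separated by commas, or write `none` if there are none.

1 → no match
2 → no match
3 → match
4 → no match
5 → match
6 → no match
7 → match
8 → match

3, 5, 7, 8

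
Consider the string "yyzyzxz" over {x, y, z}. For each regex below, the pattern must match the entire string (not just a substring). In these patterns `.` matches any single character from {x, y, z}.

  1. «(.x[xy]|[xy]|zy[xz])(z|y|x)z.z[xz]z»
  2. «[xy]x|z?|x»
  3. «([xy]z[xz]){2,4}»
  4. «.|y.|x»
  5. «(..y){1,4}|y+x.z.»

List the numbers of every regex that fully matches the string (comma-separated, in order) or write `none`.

1 → match
2 → no match
3 → no match
4 → no match
5 → no match

1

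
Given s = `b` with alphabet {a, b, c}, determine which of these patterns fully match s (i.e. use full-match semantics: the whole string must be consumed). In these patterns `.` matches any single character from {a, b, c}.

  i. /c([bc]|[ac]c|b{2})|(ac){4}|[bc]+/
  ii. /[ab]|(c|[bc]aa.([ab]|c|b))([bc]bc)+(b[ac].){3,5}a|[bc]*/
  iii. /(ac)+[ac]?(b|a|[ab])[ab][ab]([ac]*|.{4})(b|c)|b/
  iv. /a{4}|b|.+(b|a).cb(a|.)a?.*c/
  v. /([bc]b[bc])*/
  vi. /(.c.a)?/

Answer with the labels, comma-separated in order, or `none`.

i, ii, iii, iv

i → match
ii → match
iii → match
iv → match
v → no match
vi → no match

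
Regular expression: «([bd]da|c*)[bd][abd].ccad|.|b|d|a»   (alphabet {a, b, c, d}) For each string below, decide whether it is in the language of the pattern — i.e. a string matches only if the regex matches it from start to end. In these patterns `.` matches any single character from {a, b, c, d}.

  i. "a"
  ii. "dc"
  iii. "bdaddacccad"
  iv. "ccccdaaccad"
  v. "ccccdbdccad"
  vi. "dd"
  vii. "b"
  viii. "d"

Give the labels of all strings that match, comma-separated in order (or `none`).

i, iv, v, vii, viii

i → match
ii → no match
iii → no match
iv → match
v → match
vi → no match
vii → match
viii → match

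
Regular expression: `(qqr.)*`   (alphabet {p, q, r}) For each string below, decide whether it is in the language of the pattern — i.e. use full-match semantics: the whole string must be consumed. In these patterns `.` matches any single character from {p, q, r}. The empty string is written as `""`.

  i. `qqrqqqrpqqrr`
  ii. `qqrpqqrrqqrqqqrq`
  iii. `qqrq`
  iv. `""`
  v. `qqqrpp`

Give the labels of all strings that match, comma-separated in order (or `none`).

i, ii, iii, iv

i. `qqrqqqrpqqrr` → match
ii → match
iii. `qqrq` → match
iv. `""` → match
v. `qqqrpp` → no match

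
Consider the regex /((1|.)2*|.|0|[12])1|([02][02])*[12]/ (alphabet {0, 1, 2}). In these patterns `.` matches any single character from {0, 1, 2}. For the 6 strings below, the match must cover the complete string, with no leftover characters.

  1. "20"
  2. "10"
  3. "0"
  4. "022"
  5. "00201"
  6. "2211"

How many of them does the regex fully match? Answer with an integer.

1. "20" → no match
2. "10" → no match
3. "0" → no match
4. "022" → match
5. "00201" → match
6. "2211" → no match
Total matched: 2

2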